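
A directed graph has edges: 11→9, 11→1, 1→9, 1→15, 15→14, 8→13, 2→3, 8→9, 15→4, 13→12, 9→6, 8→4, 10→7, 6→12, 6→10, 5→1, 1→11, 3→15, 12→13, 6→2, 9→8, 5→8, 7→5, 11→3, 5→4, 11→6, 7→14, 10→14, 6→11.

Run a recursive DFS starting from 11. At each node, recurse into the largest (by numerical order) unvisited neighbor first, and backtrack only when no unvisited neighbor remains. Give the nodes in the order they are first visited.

11, 9, 8, 13, 12, 4, 6, 10, 14, 7, 5, 1, 15, 2, 3

Visit 11
11 → 9
9 → 8
8 → 13
13 → 12
8 → 4
9 → 6
6 → 10
10 → 14
10 → 7
7 → 5
5 → 1
1 → 15
6 → 2
2 → 3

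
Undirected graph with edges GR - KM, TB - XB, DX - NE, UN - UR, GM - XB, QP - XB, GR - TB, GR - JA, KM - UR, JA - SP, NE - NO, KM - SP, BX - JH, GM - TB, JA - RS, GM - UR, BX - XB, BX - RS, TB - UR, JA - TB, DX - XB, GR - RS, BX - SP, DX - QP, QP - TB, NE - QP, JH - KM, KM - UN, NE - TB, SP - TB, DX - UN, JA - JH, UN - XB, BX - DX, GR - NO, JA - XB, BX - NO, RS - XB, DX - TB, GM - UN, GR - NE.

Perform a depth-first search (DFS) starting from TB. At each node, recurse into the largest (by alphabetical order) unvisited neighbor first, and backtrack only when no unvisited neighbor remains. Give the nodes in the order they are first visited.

TB → XB → UN → UR → KM → SP → JA → RS → GR → NO → NE → QP → DX → BX → JH → GM

Visit TB
TB → XB
XB → UN
UN → UR
UR → KM
KM → SP
SP → JA
JA → RS
RS → GR
GR → NO
NO → NE
NE → QP
QP → DX
DX → BX
BX → JH
UR → GM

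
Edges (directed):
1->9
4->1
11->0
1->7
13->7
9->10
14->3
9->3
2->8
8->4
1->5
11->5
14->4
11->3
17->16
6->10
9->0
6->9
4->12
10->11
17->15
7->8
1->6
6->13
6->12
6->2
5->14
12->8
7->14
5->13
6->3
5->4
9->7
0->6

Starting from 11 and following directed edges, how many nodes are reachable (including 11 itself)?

BFS from 11 visits: 11, 0, 3, 5, 6, 4, 13, 14, 2, 9, 10, 12, 1, 7, 8
Reachable nodes: 15 of 18 total.

15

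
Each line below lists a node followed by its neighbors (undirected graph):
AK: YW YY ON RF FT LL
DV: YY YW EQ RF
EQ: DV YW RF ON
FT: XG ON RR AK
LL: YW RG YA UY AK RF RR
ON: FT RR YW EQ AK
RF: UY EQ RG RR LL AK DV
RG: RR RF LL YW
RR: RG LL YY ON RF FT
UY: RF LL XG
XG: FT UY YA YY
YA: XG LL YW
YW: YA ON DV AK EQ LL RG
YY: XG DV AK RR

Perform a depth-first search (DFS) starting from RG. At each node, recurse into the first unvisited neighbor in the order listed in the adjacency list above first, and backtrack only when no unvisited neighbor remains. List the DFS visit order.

RG, RR, LL, YW, YA, XG, FT, ON, EQ, DV, YY, AK, RF, UY

Visit RG
RG → RR
RR → LL
LL → YW
YW → YA
YA → XG
XG → FT
FT → ON
ON → EQ
EQ → DV
DV → YY
YY → AK
AK → RF
RF → UY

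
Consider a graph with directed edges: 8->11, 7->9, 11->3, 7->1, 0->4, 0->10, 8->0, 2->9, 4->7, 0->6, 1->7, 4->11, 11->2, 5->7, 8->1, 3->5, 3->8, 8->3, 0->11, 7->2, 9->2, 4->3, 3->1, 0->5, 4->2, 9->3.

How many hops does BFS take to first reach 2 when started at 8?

2

Level 0: 8
Level 1: 0, 1, 3, 11
Level 2: 2, 4, 5, 6, 7, 10
Level 3: 9
2 first appears at level 2.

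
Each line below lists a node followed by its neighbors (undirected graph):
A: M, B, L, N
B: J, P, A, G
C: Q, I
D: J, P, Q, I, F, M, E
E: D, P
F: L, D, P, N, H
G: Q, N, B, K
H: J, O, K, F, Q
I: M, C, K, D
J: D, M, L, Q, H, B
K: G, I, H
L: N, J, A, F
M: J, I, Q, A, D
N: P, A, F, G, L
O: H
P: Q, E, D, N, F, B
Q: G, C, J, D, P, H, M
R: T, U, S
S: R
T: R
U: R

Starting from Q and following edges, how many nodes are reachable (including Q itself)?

17

BFS from Q visits: Q, G, C, J, D, P, H, M, N, B, K, I, L, F, E, O, A
Reachable nodes: 17 of 21 total.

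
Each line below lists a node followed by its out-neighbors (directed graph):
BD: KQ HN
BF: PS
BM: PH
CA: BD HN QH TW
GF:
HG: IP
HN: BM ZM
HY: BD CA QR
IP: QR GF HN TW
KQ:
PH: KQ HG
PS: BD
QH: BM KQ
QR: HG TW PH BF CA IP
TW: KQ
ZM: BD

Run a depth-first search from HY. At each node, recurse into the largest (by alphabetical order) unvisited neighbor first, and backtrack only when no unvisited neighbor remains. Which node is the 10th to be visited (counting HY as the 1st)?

Visit HY
HY → QR
QR → TW
TW → KQ
QR → PH
PH → HG
HG → IP
IP → HN
HN → ZM
ZM → BD
HN → BM
IP → GF
QR → CA
CA → QH
QR → BF
BF → PS

Visit order: HY, QR, TW, KQ, PH, HG, IP, HN, ZM, BD, BM, GF, CA, QH, BF, PS

BD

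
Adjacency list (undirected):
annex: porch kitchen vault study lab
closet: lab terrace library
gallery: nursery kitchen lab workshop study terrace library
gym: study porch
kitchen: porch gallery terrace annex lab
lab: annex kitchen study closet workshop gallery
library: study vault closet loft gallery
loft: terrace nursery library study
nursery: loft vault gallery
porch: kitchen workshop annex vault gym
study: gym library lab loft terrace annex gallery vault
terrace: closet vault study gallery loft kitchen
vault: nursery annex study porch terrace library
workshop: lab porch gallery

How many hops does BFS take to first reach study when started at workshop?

Level 0: workshop
Level 1: gallery, lab, porch
Level 2: annex, closet, gym, kitchen, library, nursery, study, terrace, vault
Level 3: loft
study first appears at level 2.

2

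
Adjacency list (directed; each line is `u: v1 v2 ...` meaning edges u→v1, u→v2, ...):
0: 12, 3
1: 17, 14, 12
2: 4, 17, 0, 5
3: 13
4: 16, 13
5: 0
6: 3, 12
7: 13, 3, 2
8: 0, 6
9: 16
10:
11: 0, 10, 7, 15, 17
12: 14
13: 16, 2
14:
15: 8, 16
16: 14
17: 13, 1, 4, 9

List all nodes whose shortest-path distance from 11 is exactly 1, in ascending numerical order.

0, 7, 10, 15, 17

Level 0: 11
Level 1: 0, 7, 10, 15, 17
Level 2: 1, 2, 3, 4, 8, 9, 12, 13, 16
Level 3: 5, 6, 14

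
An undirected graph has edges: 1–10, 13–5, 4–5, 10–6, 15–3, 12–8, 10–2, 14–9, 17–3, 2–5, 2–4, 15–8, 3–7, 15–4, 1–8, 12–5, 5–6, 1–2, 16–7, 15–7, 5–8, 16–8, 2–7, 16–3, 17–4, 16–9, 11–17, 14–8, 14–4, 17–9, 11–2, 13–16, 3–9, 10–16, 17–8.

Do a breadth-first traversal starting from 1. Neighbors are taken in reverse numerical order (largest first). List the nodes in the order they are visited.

1 -> 10 -> 8 -> 2 -> 16 -> 6 -> 17 -> 15 -> 14 -> 12 -> 5 -> 11 -> 7 -> 4 -> 13 -> 9 -> 3

Visit 1; enqueue 10, 8, 2 → queue [10, 8, 2]
Visit 10; enqueue 16, 6 → queue [8, 2, 16, 6]
Visit 8; enqueue 17, 15, 14, 12, 5 → queue [2, 16, 6, 17, 15, 14, 12, 5]
Visit 2; enqueue 11, 7, 4 → queue [16, 6, 17, 15, 14, 12, 5, 11, 7, 4]
Visit 16; enqueue 13, 9, 3 → queue [6, 17, 15, 14, 12, 5, 11, 7, 4, 13, 9, 3]
Visit 6 → queue [17, 15, 14, 12, 5, 11, 7, 4, 13, 9, 3]
Visit 17 → queue [15, 14, 12, 5, 11, 7, 4, 13, 9, 3]
Visit 15 → queue [14, 12, 5, 11, 7, 4, 13, 9, 3]
Visit 14 → queue [12, 5, 11, 7, 4, 13, 9, 3]
Visit 12 → queue [5, 11, 7, 4, 13, 9, 3]
Visit 5 → queue [11, 7, 4, 13, 9, 3]
Visit 11 → queue [7, 4, 13, 9, 3]
Visit 7 → queue [4, 13, 9, 3]
Visit 4 → queue [13, 9, 3]
Visit 13 → queue [9, 3]
Visit 9 → queue [3]
Visit 3 → queue []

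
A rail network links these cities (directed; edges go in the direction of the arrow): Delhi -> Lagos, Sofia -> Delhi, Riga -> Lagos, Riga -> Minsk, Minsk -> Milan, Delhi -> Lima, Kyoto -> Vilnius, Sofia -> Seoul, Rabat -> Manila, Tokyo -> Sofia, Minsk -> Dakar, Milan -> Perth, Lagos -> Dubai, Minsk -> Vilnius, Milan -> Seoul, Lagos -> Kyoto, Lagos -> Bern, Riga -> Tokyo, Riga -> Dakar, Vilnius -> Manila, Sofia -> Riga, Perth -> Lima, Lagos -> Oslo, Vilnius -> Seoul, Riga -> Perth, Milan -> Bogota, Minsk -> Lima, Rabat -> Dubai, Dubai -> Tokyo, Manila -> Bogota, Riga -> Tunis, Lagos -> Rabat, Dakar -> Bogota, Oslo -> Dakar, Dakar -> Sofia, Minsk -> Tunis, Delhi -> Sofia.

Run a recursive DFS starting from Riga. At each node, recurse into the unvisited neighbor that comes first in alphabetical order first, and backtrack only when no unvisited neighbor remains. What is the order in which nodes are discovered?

Visit Riga
Riga → Dakar
Dakar → Bogota
Dakar → Sofia
Sofia → Delhi
Delhi → Lagos
Lagos → Bern
Lagos → Dubai
Dubai → Tokyo
Lagos → Kyoto
Kyoto → Vilnius
Vilnius → Manila
Vilnius → Seoul
Lagos → Oslo
Lagos → Rabat
Delhi → Lima
Riga → Minsk
Minsk → Milan
Milan → Perth
Minsk → Tunis

Riga → Dakar → Bogota → Sofia → Delhi → Lagos → Bern → Dubai → Tokyo → Kyoto → Vilnius → Manila → Seoul → Oslo → Rabat → Lima → Minsk → Milan → Perth → Tunis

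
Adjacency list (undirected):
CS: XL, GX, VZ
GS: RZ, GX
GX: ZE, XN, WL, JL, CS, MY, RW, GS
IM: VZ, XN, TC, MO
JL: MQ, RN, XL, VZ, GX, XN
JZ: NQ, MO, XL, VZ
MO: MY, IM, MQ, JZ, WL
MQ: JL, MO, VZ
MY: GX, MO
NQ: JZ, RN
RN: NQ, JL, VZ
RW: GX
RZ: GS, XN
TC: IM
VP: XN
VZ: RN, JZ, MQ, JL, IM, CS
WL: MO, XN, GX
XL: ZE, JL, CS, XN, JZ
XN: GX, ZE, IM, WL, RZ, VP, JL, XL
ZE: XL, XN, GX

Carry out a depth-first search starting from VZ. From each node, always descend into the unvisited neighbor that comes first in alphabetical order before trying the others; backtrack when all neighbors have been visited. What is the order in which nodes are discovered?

VZ, CS, GX, GS, RZ, XN, IM, MO, JZ, NQ, RN, JL, MQ, XL, ZE, MY, WL, TC, VP, RW

Visit VZ
VZ → CS
CS → GX
GX → GS
GS → RZ
RZ → XN
XN → IM
IM → MO
MO → JZ
JZ → NQ
NQ → RN
RN → JL
JL → MQ
JL → XL
XL → ZE
MO → MY
MO → WL
IM → TC
XN → VP
GX → RW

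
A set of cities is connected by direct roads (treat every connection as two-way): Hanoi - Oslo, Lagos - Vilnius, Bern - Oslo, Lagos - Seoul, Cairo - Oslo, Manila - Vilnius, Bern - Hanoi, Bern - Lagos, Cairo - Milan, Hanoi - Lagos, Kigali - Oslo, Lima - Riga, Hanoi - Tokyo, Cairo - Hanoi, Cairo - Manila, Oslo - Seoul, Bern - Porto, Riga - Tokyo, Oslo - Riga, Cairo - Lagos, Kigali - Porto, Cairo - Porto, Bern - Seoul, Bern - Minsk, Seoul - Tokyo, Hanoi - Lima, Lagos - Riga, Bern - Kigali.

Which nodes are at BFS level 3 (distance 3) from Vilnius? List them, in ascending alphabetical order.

Level 0: Vilnius
Level 1: Lagos, Manila
Level 2: Bern, Cairo, Hanoi, Riga, Seoul
Level 3: Kigali, Lima, Milan, Minsk, Oslo, Porto, Tokyo

Kigali, Lima, Milan, Minsk, Oslo, Porto, Tokyo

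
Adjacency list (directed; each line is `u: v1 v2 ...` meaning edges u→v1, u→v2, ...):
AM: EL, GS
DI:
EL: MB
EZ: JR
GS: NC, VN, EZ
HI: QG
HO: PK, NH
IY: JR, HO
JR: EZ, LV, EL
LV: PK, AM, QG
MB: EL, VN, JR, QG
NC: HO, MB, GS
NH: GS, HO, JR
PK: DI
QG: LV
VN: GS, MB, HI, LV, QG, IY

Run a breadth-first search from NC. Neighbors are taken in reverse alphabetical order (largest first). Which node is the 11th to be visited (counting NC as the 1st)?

EZ

Visit NC; enqueue MB, HO, GS → queue [MB, HO, GS]
Visit MB; enqueue VN, QG, JR, EL → queue [HO, GS, VN, QG, JR, EL]
Visit HO; enqueue PK, NH → queue [GS, VN, QG, JR, EL, PK, NH]
Visit GS; enqueue EZ → queue [VN, QG, JR, EL, PK, NH, EZ]
Visit VN; enqueue LV, IY, HI → queue [QG, JR, EL, PK, NH, EZ, LV, IY, HI]
Visit QG → queue [JR, EL, PK, NH, EZ, LV, IY, HI]
Visit JR → queue [EL, PK, NH, EZ, LV, IY, HI]
Visit EL → queue [PK, NH, EZ, LV, IY, HI]
Visit PK; enqueue DI → queue [NH, EZ, LV, IY, HI, DI]
Visit NH → queue [EZ, LV, IY, HI, DI]
Visit EZ → queue [LV, IY, HI, DI]
Visit LV; enqueue AM → queue [IY, HI, DI, AM]
Visit IY → queue [HI, DI, AM]
Visit HI → queue [DI, AM]
Visit DI → queue [AM]
Visit AM → queue []

Visit order: NC, MB, HO, GS, VN, QG, JR, EL, PK, NH, EZ, LV, IY, HI, DI, AM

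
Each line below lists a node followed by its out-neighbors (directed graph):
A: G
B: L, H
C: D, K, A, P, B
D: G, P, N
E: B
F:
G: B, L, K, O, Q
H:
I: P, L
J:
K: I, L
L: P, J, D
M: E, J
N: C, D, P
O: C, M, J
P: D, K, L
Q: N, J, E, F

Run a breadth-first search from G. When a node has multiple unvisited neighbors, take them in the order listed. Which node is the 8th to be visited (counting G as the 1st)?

Visit G; enqueue B, L, K, O, Q → queue [B, L, K, O, Q]
Visit B; enqueue H → queue [L, K, O, Q, H]
Visit L; enqueue P, J, D → queue [K, O, Q, H, P, J, D]
Visit K; enqueue I → queue [O, Q, H, P, J, D, I]
Visit O; enqueue C, M → queue [Q, H, P, J, D, I, C, M]
Visit Q; enqueue N, E, F → queue [H, P, J, D, I, C, M, N, E, F]
Visit H → queue [P, J, D, I, C, M, N, E, F]
Visit P → queue [J, D, I, C, M, N, E, F]
Visit J → queue [D, I, C, M, N, E, F]
Visit D → queue [I, C, M, N, E, F]
Visit I → queue [C, M, N, E, F]
Visit C; enqueue A → queue [M, N, E, F, A]
Visit M → queue [N, E, F, A]
Visit N → queue [E, F, A]
Visit E → queue [F, A]
Visit F → queue [A]
Visit A → queue []

Visit order: G, B, L, K, O, Q, H, P, J, D, I, C, M, N, E, F, A

P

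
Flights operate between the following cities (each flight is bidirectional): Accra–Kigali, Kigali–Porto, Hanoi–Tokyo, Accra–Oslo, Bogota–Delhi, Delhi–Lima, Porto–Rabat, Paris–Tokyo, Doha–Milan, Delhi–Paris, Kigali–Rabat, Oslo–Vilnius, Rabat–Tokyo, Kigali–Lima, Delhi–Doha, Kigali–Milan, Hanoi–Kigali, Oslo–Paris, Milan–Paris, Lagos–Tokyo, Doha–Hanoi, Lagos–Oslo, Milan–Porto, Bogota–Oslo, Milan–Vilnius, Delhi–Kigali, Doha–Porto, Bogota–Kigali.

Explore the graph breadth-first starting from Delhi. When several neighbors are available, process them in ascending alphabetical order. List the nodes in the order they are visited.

Visit Delhi; enqueue Bogota, Doha, Kigali, Lima, Paris → queue [Bogota, Doha, Kigali, Lima, Paris]
Visit Bogota; enqueue Oslo → queue [Doha, Kigali, Lima, Paris, Oslo]
Visit Doha; enqueue Hanoi, Milan, Porto → queue [Kigali, Lima, Paris, Oslo, Hanoi, Milan, Porto]
Visit Kigali; enqueue Accra, Rabat → queue [Lima, Paris, Oslo, Hanoi, Milan, Porto, Accra, Rabat]
Visit Lima → queue [Paris, Oslo, Hanoi, Milan, Porto, Accra, Rabat]
Visit Paris; enqueue Tokyo → queue [Oslo, Hanoi, Milan, Porto, Accra, Rabat, Tokyo]
Visit Oslo; enqueue Lagos, Vilnius → queue [Hanoi, Milan, Porto, Accra, Rabat, Tokyo, Lagos, Vilnius]
Visit Hanoi → queue [Milan, Porto, Accra, Rabat, Tokyo, Lagos, Vilnius]
Visit Milan → queue [Porto, Accra, Rabat, Tokyo, Lagos, Vilnius]
Visit Porto → queue [Accra, Rabat, Tokyo, Lagos, Vilnius]
Visit Accra → queue [Rabat, Tokyo, Lagos, Vilnius]
Visit Rabat → queue [Tokyo, Lagos, Vilnius]
Visit Tokyo → queue [Lagos, Vilnius]
Visit Lagos → queue [Vilnius]
Visit Vilnius → queue []

Delhi, Bogota, Doha, Kigali, Lima, Paris, Oslo, Hanoi, Milan, Porto, Accra, Rabat, Tokyo, Lagos, Vilnius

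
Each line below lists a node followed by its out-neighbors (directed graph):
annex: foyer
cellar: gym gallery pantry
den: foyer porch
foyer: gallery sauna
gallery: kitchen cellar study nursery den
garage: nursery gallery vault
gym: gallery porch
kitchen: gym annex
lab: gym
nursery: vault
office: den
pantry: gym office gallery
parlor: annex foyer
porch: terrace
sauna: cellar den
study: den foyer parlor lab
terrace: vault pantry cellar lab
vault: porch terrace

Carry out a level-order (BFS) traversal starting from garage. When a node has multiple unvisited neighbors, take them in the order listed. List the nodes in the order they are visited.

garage → nursery → gallery → vault → kitchen → cellar → study → den → porch → terrace → gym → annex → pantry → foyer → parlor → lab → office → sauna

Visit garage; enqueue nursery, gallery, vault → queue [nursery, gallery, vault]
Visit nursery → queue [gallery, vault]
Visit gallery; enqueue kitchen, cellar, study, den → queue [vault, kitchen, cellar, study, den]
Visit vault; enqueue porch, terrace → queue [kitchen, cellar, study, den, porch, terrace]
Visit kitchen; enqueue gym, annex → queue [cellar, study, den, porch, terrace, gym, annex]
Visit cellar; enqueue pantry → queue [study, den, porch, terrace, gym, annex, pantry]
Visit study; enqueue foyer, parlor, lab → queue [den, porch, terrace, gym, annex, pantry, foyer, parlor, lab]
Visit den → queue [porch, terrace, gym, annex, pantry, foyer, parlor, lab]
Visit porch → queue [terrace, gym, annex, pantry, foyer, parlor, lab]
Visit terrace → queue [gym, annex, pantry, foyer, parlor, lab]
Visit gym → queue [annex, pantry, foyer, parlor, lab]
Visit annex → queue [pantry, foyer, parlor, lab]
Visit pantry; enqueue office → queue [foyer, parlor, lab, office]
Visit foyer; enqueue sauna → queue [parlor, lab, office, sauna]
Visit parlor → queue [lab, office, sauna]
Visit lab → queue [office, sauna]
Visit office → queue [sauna]
Visit sauna → queue []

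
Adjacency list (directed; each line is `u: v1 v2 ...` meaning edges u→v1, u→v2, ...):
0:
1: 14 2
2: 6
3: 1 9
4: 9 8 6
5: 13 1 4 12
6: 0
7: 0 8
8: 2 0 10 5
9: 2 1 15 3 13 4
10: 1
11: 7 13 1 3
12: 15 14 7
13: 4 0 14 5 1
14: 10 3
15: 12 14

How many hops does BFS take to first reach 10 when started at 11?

Level 0: 11
Level 1: 1, 3, 7, 13
Level 2: 0, 2, 4, 5, 8, 9, 14
Level 3: 6, 10, 12, 15
10 first appears at level 3.

3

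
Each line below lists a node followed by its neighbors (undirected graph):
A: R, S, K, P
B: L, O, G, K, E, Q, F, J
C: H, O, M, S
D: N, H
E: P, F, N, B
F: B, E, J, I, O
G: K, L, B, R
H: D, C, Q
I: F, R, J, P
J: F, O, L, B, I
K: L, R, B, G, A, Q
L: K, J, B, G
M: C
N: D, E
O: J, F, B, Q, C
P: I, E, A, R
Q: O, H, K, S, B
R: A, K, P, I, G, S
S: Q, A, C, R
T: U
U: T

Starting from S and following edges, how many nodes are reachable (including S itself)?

19

BFS from S visits: S, Q, A, C, R, O, H, K, B, P, M, I, G, J, F, D, L, E, N
Reachable nodes: 19 of 21 total.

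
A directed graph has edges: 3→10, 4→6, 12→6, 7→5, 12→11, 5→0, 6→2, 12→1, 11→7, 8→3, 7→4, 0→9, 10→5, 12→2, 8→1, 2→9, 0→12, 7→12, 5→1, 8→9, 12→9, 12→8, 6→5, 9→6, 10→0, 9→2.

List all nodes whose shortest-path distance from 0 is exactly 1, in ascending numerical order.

9, 12

Level 0: 0
Level 1: 9, 12
Level 2: 1, 2, 6, 8, 11
Level 3: 3, 5, 7
Level 4: 4, 10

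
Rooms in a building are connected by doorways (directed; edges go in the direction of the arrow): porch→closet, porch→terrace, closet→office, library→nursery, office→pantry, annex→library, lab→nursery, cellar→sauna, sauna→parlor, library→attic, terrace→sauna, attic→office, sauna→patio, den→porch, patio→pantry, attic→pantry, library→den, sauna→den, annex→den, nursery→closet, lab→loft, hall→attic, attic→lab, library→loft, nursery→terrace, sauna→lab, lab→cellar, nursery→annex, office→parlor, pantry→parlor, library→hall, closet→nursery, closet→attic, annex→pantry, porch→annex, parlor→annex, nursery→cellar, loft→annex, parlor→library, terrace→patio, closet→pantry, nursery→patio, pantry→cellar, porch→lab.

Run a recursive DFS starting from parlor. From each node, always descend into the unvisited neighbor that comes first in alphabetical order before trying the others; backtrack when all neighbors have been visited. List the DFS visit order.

Visit parlor
parlor → annex
annex → den
den → porch
porch → closet
closet → attic
attic → lab
lab → cellar
cellar → sauna
sauna → patio
patio → pantry
lab → loft
lab → nursery
nursery → terrace
attic → office
annex → library
library → hall

parlor -> annex -> den -> porch -> closet -> attic -> lab -> cellar -> sauna -> patio -> pantry -> loft -> nursery -> terrace -> office -> library -> hall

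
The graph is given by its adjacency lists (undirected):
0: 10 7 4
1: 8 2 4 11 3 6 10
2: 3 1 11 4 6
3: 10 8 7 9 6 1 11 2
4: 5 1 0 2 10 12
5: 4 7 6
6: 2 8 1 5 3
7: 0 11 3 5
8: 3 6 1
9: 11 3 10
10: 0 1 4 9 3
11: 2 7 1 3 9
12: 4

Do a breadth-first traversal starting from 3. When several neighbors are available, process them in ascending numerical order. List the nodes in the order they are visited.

3 1 2 6 7 8 9 10 11 4 5 0 12

Visit 3; enqueue 1, 2, 6, 7, 8, 9, 10, 11 → queue [1, 2, 6, 7, 8, 9, 10, 11]
Visit 1; enqueue 4 → queue [2, 6, 7, 8, 9, 10, 11, 4]
Visit 2 → queue [6, 7, 8, 9, 10, 11, 4]
Visit 6; enqueue 5 → queue [7, 8, 9, 10, 11, 4, 5]
Visit 7; enqueue 0 → queue [8, 9, 10, 11, 4, 5, 0]
Visit 8 → queue [9, 10, 11, 4, 5, 0]
Visit 9 → queue [10, 11, 4, 5, 0]
Visit 10 → queue [11, 4, 5, 0]
Visit 11 → queue [4, 5, 0]
Visit 4; enqueue 12 → queue [5, 0, 12]
Visit 5 → queue [0, 12]
Visit 0 → queue [12]
Visit 12 → queue []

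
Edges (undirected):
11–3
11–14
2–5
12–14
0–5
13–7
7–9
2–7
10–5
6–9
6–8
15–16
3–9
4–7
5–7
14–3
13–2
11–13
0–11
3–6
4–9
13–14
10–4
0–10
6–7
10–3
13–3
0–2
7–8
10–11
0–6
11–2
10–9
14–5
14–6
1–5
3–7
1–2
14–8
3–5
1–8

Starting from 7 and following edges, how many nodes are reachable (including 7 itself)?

BFS from 7 visits: 7, 2, 3, 4, 5, 6, 8, 9, 13, 0, 1, 11, 10, 14, 12
Reachable nodes: 15 of 17 total.

15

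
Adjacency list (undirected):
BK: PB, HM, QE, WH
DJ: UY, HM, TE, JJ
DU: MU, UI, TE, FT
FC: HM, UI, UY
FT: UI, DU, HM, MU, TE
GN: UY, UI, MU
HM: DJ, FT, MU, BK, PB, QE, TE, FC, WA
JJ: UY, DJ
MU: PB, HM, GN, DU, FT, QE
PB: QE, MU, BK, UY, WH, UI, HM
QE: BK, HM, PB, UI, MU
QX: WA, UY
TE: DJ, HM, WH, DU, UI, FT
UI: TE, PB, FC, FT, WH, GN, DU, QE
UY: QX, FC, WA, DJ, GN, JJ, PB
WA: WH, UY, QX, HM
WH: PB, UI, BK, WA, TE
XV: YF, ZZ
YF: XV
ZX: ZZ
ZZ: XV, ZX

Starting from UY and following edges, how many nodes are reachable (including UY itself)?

17

BFS from UY visits: UY, DJ, FC, GN, JJ, PB, QX, WA, HM, TE, UI, MU, BK, QE, WH, FT, DU
Reachable nodes: 17 of 21 total.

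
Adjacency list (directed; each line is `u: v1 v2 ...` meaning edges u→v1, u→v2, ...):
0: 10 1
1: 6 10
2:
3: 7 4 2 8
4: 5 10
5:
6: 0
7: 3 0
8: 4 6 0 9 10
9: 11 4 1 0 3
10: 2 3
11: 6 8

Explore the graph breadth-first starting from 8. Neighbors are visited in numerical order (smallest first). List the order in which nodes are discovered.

Visit 8; enqueue 0, 4, 6, 9, 10 → queue [0, 4, 6, 9, 10]
Visit 0; enqueue 1 → queue [4, 6, 9, 10, 1]
Visit 4; enqueue 5 → queue [6, 9, 10, 1, 5]
Visit 6 → queue [9, 10, 1, 5]
Visit 9; enqueue 3, 11 → queue [10, 1, 5, 3, 11]
Visit 10; enqueue 2 → queue [1, 5, 3, 11, 2]
Visit 1 → queue [5, 3, 11, 2]
Visit 5 → queue [3, 11, 2]
Visit 3; enqueue 7 → queue [11, 2, 7]
Visit 11 → queue [2, 7]
Visit 2 → queue [7]
Visit 7 → queue []

8 -> 0 -> 4 -> 6 -> 9 -> 10 -> 1 -> 5 -> 3 -> 11 -> 2 -> 7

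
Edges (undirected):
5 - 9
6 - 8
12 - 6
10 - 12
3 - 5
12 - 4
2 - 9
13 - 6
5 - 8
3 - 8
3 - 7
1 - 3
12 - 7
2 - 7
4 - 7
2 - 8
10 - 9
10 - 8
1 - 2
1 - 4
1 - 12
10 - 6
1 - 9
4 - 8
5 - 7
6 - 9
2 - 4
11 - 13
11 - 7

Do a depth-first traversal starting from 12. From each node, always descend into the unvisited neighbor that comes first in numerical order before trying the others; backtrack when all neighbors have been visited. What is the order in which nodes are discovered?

12 1 2 4 7 3 5 8 6 9 10 13 11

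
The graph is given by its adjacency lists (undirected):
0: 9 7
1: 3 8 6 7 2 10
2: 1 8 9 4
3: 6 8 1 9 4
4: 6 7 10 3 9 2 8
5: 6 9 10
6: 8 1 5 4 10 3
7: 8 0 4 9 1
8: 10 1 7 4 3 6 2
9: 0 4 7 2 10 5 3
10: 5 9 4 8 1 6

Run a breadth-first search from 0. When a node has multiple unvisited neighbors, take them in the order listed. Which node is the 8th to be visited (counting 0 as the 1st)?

3

Visit 0; enqueue 9, 7 → queue [9, 7]
Visit 9; enqueue 4, 2, 10, 5, 3 → queue [7, 4, 2, 10, 5, 3]
Visit 7; enqueue 8, 1 → queue [4, 2, 10, 5, 3, 8, 1]
Visit 4; enqueue 6 → queue [2, 10, 5, 3, 8, 1, 6]
Visit 2 → queue [10, 5, 3, 8, 1, 6]
Visit 10 → queue [5, 3, 8, 1, 6]
Visit 5 → queue [3, 8, 1, 6]
Visit 3 → queue [8, 1, 6]
Visit 8 → queue [1, 6]
Visit 1 → queue [6]
Visit 6 → queue []

Visit order: 0, 9, 7, 4, 2, 10, 5, 3, 8, 1, 6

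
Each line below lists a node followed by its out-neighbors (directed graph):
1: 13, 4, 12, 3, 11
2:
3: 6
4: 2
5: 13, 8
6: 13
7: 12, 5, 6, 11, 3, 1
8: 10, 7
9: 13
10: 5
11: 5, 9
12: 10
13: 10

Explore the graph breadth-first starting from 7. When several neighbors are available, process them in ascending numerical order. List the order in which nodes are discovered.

7 → 1 → 3 → 5 → 6 → 11 → 12 → 4 → 13 → 8 → 9 → 10 → 2

Visit 7; enqueue 1, 3, 5, 6, 11, 12 → queue [1, 3, 5, 6, 11, 12]
Visit 1; enqueue 4, 13 → queue [3, 5, 6, 11, 12, 4, 13]
Visit 3 → queue [5, 6, 11, 12, 4, 13]
Visit 5; enqueue 8 → queue [6, 11, 12, 4, 13, 8]
Visit 6 → queue [11, 12, 4, 13, 8]
Visit 11; enqueue 9 → queue [12, 4, 13, 8, 9]
Visit 12; enqueue 10 → queue [4, 13, 8, 9, 10]
Visit 4; enqueue 2 → queue [13, 8, 9, 10, 2]
Visit 13 → queue [8, 9, 10, 2]
Visit 8 → queue [9, 10, 2]
Visit 9 → queue [10, 2]
Visit 10 → queue [2]
Visit 2 → queue []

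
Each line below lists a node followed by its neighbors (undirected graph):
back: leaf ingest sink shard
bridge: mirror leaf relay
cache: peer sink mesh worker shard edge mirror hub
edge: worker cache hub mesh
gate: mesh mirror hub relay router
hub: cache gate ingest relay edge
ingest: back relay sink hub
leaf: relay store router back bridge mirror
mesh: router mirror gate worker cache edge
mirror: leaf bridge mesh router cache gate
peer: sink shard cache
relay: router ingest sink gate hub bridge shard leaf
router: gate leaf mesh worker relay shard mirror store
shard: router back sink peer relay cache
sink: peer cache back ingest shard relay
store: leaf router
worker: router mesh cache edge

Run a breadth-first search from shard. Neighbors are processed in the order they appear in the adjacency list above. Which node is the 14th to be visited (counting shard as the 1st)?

ingest

Visit shard; enqueue router, back, sink, peer, relay, cache → queue [router, back, sink, peer, relay, cache]
Visit router; enqueue gate, leaf, mesh, worker, mirror, store → queue [back, sink, peer, relay, cache, gate, leaf, mesh, worker, mirror, store]
Visit back; enqueue ingest → queue [sink, peer, relay, cache, gate, leaf, mesh, worker, mirror, store, ingest]
Visit sink → queue [peer, relay, cache, gate, leaf, mesh, worker, mirror, store, ingest]
Visit peer → queue [relay, cache, gate, leaf, mesh, worker, mirror, store, ingest]
Visit relay; enqueue hub, bridge → queue [cache, gate, leaf, mesh, worker, mirror, store, ingest, hub, bridge]
Visit cache; enqueue edge → queue [gate, leaf, mesh, worker, mirror, store, ingest, hub, bridge, edge]
Visit gate → queue [leaf, mesh, worker, mirror, store, ingest, hub, bridge, edge]
Visit leaf → queue [mesh, worker, mirror, store, ingest, hub, bridge, edge]
Visit mesh → queue [worker, mirror, store, ingest, hub, bridge, edge]
Visit worker → queue [mirror, store, ingest, hub, bridge, edge]
Visit mirror → queue [store, ingest, hub, bridge, edge]
Visit store → queue [ingest, hub, bridge, edge]
Visit ingest → queue [hub, bridge, edge]
Visit hub → queue [bridge, edge]
Visit bridge → queue [edge]
Visit edge → queue []

Visit order: shard, router, back, sink, peer, relay, cache, gate, leaf, mesh, worker, mirror, store, ingest, hub, bridge, edge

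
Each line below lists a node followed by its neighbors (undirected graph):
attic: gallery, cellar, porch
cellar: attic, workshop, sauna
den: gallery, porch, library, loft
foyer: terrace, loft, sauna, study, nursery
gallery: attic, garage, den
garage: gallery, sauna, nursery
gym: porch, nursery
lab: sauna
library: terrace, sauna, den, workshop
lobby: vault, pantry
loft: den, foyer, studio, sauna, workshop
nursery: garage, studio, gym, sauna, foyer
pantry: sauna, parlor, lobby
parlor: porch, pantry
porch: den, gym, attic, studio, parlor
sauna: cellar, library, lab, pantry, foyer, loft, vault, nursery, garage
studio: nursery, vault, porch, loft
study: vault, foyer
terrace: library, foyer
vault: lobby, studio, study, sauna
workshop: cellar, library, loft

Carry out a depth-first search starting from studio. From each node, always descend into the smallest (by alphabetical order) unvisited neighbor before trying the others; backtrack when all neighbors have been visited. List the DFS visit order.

Visit studio
studio → loft
loft → den
den → gallery
gallery → attic
attic → cellar
cellar → sauna
sauna → foyer
foyer → nursery
nursery → garage
nursery → gym
gym → porch
porch → parlor
parlor → pantry
pantry → lobby
lobby → vault
vault → study
foyer → terrace
terrace → library
library → workshop
sauna → lab

studio loft den gallery attic cellar sauna foyer nursery garage gym porch parlor pantry lobby vault study terrace library workshop lab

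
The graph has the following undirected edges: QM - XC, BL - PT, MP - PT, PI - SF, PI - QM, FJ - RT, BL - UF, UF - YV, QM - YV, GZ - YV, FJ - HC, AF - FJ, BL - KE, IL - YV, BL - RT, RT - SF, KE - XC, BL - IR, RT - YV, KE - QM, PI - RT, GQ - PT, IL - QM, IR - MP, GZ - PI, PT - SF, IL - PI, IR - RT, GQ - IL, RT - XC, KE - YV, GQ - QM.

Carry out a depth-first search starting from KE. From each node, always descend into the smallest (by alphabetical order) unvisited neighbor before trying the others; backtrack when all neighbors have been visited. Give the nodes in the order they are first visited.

KE -> BL -> IR -> MP -> PT -> GQ -> IL -> PI -> GZ -> YV -> QM -> XC -> RT -> FJ -> AF -> HC -> SF -> UF

Visit KE
KE → BL
BL → IR
IR → MP
MP → PT
PT → GQ
GQ → IL
IL → PI
PI → GZ
GZ → YV
YV → QM
QM → XC
XC → RT
RT → FJ
FJ → AF
FJ → HC
RT → SF
YV → UF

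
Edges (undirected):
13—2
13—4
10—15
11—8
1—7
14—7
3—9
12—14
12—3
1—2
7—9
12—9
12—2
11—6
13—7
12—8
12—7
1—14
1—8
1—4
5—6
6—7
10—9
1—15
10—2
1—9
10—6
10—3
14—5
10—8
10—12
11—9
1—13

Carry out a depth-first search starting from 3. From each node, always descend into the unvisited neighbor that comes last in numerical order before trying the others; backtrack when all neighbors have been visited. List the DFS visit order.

3, 12, 14, 7, 13, 4, 1, 15, 10, 9, 11, 8, 6, 5, 2

Visit 3
3 → 12
12 → 14
14 → 7
7 → 13
13 → 4
4 → 1
1 → 15
15 → 10
10 → 9
9 → 11
11 → 8
11 → 6
6 → 5
10 → 2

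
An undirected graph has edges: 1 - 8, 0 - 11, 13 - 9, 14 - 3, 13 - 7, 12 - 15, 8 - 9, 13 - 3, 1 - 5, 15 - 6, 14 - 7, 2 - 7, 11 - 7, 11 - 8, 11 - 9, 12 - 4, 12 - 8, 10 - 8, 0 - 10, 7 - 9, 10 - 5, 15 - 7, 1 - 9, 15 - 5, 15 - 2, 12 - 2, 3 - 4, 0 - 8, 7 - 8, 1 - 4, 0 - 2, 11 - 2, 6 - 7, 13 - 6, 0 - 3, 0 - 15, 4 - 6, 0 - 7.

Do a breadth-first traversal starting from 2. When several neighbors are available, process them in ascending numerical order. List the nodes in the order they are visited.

Visit 2; enqueue 0, 7, 11, 12, 15 → queue [0, 7, 11, 12, 15]
Visit 0; enqueue 3, 8, 10 → queue [7, 11, 12, 15, 3, 8, 10]
Visit 7; enqueue 6, 9, 13, 14 → queue [11, 12, 15, 3, 8, 10, 6, 9, 13, 14]
Visit 11 → queue [12, 15, 3, 8, 10, 6, 9, 13, 14]
Visit 12; enqueue 4 → queue [15, 3, 8, 10, 6, 9, 13, 14, 4]
Visit 15; enqueue 5 → queue [3, 8, 10, 6, 9, 13, 14, 4, 5]
Visit 3 → queue [8, 10, 6, 9, 13, 14, 4, 5]
Visit 8; enqueue 1 → queue [10, 6, 9, 13, 14, 4, 5, 1]
Visit 10 → queue [6, 9, 13, 14, 4, 5, 1]
Visit 6 → queue [9, 13, 14, 4, 5, 1]
Visit 9 → queue [13, 14, 4, 5, 1]
Visit 13 → queue [14, 4, 5, 1]
Visit 14 → queue [4, 5, 1]
Visit 4 → queue [5, 1]
Visit 5 → queue [1]
Visit 1 → queue []

2, 0, 7, 11, 12, 15, 3, 8, 10, 6, 9, 13, 14, 4, 5, 1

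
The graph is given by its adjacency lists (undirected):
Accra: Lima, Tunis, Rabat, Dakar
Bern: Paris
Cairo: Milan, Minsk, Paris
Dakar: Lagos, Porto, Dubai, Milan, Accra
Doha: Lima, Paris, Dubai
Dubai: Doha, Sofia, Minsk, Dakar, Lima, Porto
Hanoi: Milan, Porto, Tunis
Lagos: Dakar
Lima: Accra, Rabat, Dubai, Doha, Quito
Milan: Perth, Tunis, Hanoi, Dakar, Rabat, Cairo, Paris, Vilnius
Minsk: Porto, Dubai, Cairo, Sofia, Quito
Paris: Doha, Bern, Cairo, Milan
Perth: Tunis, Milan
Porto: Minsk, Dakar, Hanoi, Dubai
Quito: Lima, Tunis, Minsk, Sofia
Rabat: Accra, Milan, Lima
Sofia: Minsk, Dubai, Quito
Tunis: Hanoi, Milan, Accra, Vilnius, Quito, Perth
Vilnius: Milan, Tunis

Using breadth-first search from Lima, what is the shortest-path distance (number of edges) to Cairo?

Level 0: Lima
Level 1: Accra, Doha, Dubai, Quito, Rabat
Level 2: Dakar, Milan, Minsk, Paris, Porto, Sofia, Tunis
Level 3: Bern, Cairo, Hanoi, Lagos, Perth, Vilnius
Cairo first appears at level 3.

3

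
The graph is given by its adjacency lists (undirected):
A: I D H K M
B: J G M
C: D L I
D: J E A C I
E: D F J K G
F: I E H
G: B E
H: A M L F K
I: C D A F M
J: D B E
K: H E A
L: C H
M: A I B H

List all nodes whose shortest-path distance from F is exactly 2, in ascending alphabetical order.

A, C, D, G, J, K, L, M

Level 0: F
Level 1: E, H, I
Level 2: A, C, D, G, J, K, L, M
Level 3: B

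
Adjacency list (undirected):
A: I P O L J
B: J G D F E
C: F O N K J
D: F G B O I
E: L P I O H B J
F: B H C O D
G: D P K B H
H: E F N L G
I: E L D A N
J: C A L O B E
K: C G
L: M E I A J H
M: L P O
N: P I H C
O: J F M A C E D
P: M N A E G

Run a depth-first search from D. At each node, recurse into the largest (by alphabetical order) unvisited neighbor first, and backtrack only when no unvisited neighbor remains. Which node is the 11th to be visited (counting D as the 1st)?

Visit D
D → O
O → M
M → P
P → N
N → I
I → L
L → J
J → E
E → H
H → G
G → K
K → C
C → F
F → B
J → A

Visit order: D, O, M, P, N, I, L, J, E, H, G, K, C, F, B, A

G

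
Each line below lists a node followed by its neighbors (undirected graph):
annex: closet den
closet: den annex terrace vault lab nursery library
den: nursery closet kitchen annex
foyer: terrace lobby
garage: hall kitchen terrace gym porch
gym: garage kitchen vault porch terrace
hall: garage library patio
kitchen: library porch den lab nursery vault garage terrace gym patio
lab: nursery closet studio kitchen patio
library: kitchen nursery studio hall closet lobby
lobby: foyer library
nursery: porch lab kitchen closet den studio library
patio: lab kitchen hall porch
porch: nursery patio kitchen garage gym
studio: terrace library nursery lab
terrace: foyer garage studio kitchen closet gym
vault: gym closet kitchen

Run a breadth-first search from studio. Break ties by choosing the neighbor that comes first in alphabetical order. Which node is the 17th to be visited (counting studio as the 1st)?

vault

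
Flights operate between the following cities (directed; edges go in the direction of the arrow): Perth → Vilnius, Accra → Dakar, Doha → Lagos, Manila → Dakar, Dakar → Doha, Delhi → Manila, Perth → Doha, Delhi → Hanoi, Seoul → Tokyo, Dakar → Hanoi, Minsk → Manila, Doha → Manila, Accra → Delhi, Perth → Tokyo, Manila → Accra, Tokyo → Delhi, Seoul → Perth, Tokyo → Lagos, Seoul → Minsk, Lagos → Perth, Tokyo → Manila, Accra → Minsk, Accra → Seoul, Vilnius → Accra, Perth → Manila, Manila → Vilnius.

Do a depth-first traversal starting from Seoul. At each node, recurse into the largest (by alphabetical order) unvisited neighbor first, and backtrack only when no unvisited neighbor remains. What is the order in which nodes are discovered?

Visit Seoul
Seoul → Tokyo
Tokyo → Manila
Manila → Vilnius
Vilnius → Accra
Accra → Minsk
Accra → Delhi
Delhi → Hanoi
Accra → Dakar
Dakar → Doha
Doha → Lagos
Lagos → Perth

Seoul -> Tokyo -> Manila -> Vilnius -> Accra -> Minsk -> Delhi -> Hanoi -> Dakar -> Doha -> Lagos -> Perth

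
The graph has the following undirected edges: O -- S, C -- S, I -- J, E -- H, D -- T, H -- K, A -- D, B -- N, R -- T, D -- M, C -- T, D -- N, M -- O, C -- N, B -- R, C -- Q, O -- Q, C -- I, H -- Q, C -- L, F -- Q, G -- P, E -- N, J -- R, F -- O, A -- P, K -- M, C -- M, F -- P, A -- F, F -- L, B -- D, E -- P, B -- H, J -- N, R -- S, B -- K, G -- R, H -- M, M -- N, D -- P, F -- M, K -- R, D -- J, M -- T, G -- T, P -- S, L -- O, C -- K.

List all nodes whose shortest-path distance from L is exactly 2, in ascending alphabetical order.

A, I, K, M, N, P, Q, S, T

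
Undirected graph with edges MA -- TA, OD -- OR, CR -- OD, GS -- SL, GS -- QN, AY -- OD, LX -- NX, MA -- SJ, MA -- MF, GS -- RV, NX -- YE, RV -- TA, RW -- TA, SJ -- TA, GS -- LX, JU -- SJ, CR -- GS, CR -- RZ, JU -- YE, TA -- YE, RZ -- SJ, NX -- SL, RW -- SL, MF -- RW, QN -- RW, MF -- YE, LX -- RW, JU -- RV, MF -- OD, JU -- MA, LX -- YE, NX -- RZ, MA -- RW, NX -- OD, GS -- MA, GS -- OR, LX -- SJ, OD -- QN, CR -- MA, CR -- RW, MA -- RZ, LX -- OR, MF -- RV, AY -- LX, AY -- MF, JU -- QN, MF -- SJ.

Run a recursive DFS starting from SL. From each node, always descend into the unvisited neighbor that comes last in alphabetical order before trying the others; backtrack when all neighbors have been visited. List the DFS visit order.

SL RW TA YE NX RZ SJ MF RV JU QN OD OR LX GS MA CR AY

Visit SL
SL → RW
RW → TA
TA → YE
YE → NX
NX → RZ
RZ → SJ
SJ → MF
MF → RV
RV → JU
JU → QN
QN → OD
OD → OR
OR → LX
LX → GS
GS → MA
MA → CR
LX → AY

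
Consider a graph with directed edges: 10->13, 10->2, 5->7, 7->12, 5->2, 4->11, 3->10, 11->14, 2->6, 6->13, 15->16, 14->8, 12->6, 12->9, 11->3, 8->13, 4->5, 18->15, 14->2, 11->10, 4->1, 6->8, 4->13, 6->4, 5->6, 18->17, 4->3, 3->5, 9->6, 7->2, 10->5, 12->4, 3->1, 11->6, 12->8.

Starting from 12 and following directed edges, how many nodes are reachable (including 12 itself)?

14

BFS from 12 visits: 12, 4, 6, 8, 9, 1, 3, 5, 11, 13, 10, 2, 7, 14
Reachable nodes: 14 of 18 total.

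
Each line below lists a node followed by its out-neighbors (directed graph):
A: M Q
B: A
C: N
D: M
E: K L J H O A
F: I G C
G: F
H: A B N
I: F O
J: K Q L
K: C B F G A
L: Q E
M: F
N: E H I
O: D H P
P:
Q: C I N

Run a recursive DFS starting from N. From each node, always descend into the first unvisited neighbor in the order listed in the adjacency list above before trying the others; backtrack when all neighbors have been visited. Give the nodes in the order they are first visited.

Visit N
N → E
E → K
K → C
K → B
B → A
A → M
M → F
F → I
I → O
O → D
O → H
O → P
F → G
A → Q
E → L
E → J

N, E, K, C, B, A, M, F, I, O, D, H, P, G, Q, L, J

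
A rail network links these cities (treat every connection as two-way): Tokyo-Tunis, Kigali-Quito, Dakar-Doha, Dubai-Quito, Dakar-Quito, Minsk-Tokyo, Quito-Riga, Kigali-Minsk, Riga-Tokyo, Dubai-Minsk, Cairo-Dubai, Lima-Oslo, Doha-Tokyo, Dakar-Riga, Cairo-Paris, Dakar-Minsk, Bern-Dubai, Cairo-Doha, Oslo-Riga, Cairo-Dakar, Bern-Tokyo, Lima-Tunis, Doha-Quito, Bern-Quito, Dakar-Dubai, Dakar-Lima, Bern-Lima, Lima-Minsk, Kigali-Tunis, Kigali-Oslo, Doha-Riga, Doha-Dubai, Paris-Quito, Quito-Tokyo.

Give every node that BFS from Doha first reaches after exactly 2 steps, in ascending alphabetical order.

Bern, Kigali, Lima, Minsk, Oslo, Paris, Tunis

Level 0: Doha
Level 1: Cairo, Dakar, Dubai, Quito, Riga, Tokyo
Level 2: Bern, Kigali, Lima, Minsk, Oslo, Paris, Tunis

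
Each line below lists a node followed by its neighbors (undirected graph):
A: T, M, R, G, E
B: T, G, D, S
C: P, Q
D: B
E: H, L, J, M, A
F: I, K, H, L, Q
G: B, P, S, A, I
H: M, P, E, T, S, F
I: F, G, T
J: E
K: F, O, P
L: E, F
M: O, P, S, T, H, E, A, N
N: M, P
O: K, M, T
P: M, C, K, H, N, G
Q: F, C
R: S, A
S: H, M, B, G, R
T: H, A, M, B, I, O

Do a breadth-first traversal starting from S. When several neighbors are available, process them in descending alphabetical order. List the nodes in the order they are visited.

Visit S; enqueue R, M, H, G, B → queue [R, M, H, G, B]
Visit R; enqueue A → queue [M, H, G, B, A]
Visit M; enqueue T, P, O, N, E → queue [H, G, B, A, T, P, O, N, E]
Visit H; enqueue F → queue [G, B, A, T, P, O, N, E, F]
Visit G; enqueue I → queue [B, A, T, P, O, N, E, F, I]
Visit B; enqueue D → queue [A, T, P, O, N, E, F, I, D]
Visit A → queue [T, P, O, N, E, F, I, D]
Visit T → queue [P, O, N, E, F, I, D]
Visit P; enqueue K, C → queue [O, N, E, F, I, D, K, C]
Visit O → queue [N, E, F, I, D, K, C]
Visit N → queue [E, F, I, D, K, C]
Visit E; enqueue L, J → queue [F, I, D, K, C, L, J]
Visit F; enqueue Q → queue [I, D, K, C, L, J, Q]
Visit I → queue [D, K, C, L, J, Q]
Visit D → queue [K, C, L, J, Q]
Visit K → queue [C, L, J, Q]
Visit C → queue [L, J, Q]
Visit L → queue [J, Q]
Visit J → queue [Q]
Visit Q → queue []

S → R → M → H → G → B → A → T → P → O → N → E → F → I → D → K → C → L → J → Q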